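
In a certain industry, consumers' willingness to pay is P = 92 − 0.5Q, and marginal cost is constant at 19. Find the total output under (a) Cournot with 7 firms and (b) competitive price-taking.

Cournot with 7 identical firms: the symmetric best-response condition is 92 − 4q = 19. Each firm produces q = 18.25, total output Q = 127.75, price P = 28.125.
Perfect competition: P = MC = 19, so 92 − 0.5Q = 19 and Q = 146.

Cournot: Q = 127.75; Competition: Q = 146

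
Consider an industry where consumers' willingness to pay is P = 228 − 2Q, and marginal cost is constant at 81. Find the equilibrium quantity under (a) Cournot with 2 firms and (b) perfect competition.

In a 2-firm Cournot equilibrium, symmetry and the first-order condition give q = (228 − 81)/(6) = 24.5. So Q = 49 and P = 130.
Perfect competition: P = MC = 81, so 228 − 2Q = 81 and Q = 73.5.

Cournot: Q = 49; Competition: Q = 73.5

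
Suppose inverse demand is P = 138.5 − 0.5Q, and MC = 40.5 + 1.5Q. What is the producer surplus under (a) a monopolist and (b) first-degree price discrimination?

Monopoly: PS = 1920.8; Perfect PD: PS = 2401

The monopolist equates marginal revenue to marginal cost: 138.5 − Q = 40.5 + 1.5Q, so Q = 39.2. From demand, P = 118.9.
PS = P·Q − VC(Q) = 118.9·39.2 − (40.5·39.2 + ½·1.5·39.2²) = 1920.8.
Under first-degree price discrimination the firm charges each unit its demand price and produces up to where P = MC, i.e. Q = 49. Consumer surplus is zero; producer surplus equals total surplus.
PS = ½·(138.5 − 40.5)·49 = 2401.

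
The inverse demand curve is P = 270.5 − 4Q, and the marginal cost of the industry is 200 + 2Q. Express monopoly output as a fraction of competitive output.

Monopoly sets MR = MC: 270.5 − 8Q = 200 + 2Q ⇒ Q = 7.05, P = 270.5 − 4·7.05 = 242.3.
Competitive equilibrium sets price equal to marginal cost: 270.5 − 4Q = 200 + 2Q, so Q = 11.75 and P = 223.5.
Ratio Q_m/Q_c = 7.05/11.75 = 0.6.

Q_m/Q_c = 0.6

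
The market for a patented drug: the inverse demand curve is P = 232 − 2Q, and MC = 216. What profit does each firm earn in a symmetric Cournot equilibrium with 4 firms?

π_i = 5.12

In a 4-firm Cournot equilibrium, symmetry and the first-order condition give q = (232 − 216)/(10) = 1.6. So Q = 6.4 and P = 219.2.
Each firm's profit = (219.2 − 216)·1.6 = 5.12.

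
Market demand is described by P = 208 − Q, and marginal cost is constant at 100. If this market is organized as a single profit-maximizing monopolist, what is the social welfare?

TS = 4374

The monopolist equates marginal revenue to marginal cost: 208 − 2Q = 100, so Q = 54. From demand, P = 154.
CS = ½·(208 − 154)·54 = 1458; PS = (154 − 100)·54 = 2916; TS = 4374.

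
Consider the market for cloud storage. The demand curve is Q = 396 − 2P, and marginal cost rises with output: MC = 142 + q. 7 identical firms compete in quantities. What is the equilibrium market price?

P = 158.8

Inverting demand: P = 198 − 0.5Q.
Cournot with 7 identical firms: the symmetric best-response condition is 198 − 4q = 142 + q. Each firm produces q = 11.2, total output Q = 78.4, price P = 158.8.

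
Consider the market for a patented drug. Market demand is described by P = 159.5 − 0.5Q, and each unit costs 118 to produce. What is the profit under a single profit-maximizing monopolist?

Monopoly sets MR = MC: 159.5 − Q = 118 ⇒ Q = 41.5, P = 159.5 − 0.5·41.5 = 138.75.
Profit = (138.75 − 118)·41.5 = 861.125.

Profit = 861.125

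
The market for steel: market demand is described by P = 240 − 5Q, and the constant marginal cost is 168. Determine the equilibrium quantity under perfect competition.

Q = 14.4

Competitive firms price at marginal cost: P = 168, giving Q = 14.4.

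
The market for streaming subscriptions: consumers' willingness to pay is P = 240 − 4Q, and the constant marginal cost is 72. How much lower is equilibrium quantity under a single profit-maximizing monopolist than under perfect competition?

Competitive firms price at marginal cost: P = 72, giving Q = 42.
Monopoly sets MR = MC: 240 − 8Q = 72 ⇒ Q = 21, P = 240 − 4·21 = 156.
Change in equilibrium quantity: 21 − 42 = −21.

Q falls by 21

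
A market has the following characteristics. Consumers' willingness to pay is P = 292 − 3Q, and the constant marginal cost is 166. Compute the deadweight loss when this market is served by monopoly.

DWL = 661.5

Competitive firms price at marginal cost: P = 166, giving Q = 42.
The monopolist equates marginal revenue to marginal cost: 292 − 6Q = 166, so Q = 21. From demand, P = 229.
DWL is the triangle between Q = 21 and Q = 42: ½·(42 − 21)·(229 − 166) = 661.5.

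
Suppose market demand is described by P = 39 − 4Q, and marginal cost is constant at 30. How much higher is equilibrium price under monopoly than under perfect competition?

Competitive firms price at marginal cost: P = 30, giving Q = 2.25.
The monopolist equates marginal revenue to marginal cost: 39 − 8Q = 30, so Q = 1.125. From demand, P = 34.5.
Change in equilibrium price: 34.5 − 30 = 4.5.

Equilibrium price rises by 4.5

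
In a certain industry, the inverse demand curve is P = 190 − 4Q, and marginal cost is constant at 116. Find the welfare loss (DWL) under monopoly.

DWL = 171.125

Under competition P = MC = 116, so Q = (190 − 116)/4 = 18.5.
A monopolist chooses Q where MR = MC. MR = 190 − 8Q; setting this equal to 116 gives Q = 9.25 and P = 153.
DWL is the triangle between Q = 9.25 and Q = 18.5: ½·(18.5 − 9.25)·(153 − 116) = 171.125.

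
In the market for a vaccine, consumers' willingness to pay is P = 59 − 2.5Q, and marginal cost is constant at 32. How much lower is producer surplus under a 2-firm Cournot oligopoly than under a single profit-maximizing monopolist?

Producer surplus falls by 8.1

The monopolist equates marginal revenue to marginal cost: 59 − 5Q = 32, so Q = 5.4. From demand, P = 45.5.
PS = (45.5 − 32)·5.4 = 72.9.
In a 2-firm Cournot equilibrium, symmetry and the first-order condition give q = (59 − 32)/(7.5) = 3.6. So Q = 7.2 and P = 41.
PS = (41 − 32)·7.2 = 64.8.
Change in producer surplus: 64.8 − 72.9 = −8.1.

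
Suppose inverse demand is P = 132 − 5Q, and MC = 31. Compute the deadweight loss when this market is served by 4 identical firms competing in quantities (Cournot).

Perfect competition: P = MC = 31, so 132 − 5Q = 31 and Q = 20.2.
With 4 symmetric Cournot firms, each firm's FOC gives 132 − 25q = 31, so q = 4.04, Q = 4·4.04 = 16.16, and P = 51.2.
DWL is the triangle between Q = 16.16 and Q = 20.2: ½·(20.2 − 16.16)·(51.2 − 31) = 40.804.

DWL = 40.804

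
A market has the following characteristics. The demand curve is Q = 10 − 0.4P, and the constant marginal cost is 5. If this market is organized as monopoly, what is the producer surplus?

PS = 40

Inverting demand: P = 25 − 2.5Q.
A monopolist chooses Q where MR = MC. MR = 25 − 5Q; setting this equal to 5 gives Q = 4 and P = 15.
PS = (15 − 5)·4 = 40.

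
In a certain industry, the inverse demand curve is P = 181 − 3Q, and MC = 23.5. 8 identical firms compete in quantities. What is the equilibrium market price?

P = 41

In a 8-firm Cournot equilibrium, symmetry and the first-order condition give q = (181 − 23.5)/(27) = 35/6. So Q = 140/3 and P = 41.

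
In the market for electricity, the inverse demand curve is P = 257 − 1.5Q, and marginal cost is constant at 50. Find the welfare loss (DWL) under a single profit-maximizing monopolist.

Perfect competition: P = MC = 50, so 257 − 1.5Q = 50 and Q = 138.
The monopolist equates marginal revenue to marginal cost: 257 − 3Q = 50, so Q = 69. From demand, P = 153.5.
DWL is the triangle between Q = 69 and Q = 138: ½·(138 − 69)·(153.5 − 50) = 3570.75.

DWL = 3570.75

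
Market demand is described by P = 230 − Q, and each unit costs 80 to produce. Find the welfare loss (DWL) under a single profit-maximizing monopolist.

Under competition P = MC = 80, so Q = (230 − 80)/1 = 150.
The monopolist equates marginal revenue to marginal cost: 230 − 2Q = 80, so Q = 75. From demand, P = 155.
DWL is the triangle between Q = 75 and Q = 150: ½·(150 − 75)·(155 − 80) = 2812.5.

DWL = 2812.5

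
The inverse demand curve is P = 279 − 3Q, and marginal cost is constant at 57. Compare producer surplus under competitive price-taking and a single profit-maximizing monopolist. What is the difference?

Perfect competition: P = MC = 57, so 279 − 3Q = 57 and Q = 74.
PS = (57 − 57)·74 = 0.
Monopoly sets MR = MC: 279 − 6Q = 57 ⇒ Q = 37, P = 279 − 3·37 = 168.
PS = (168 − 57)·37 = 4107.
Change in producer surplus: 4107 − 0 = 4107.

Producer surplus rises by 4107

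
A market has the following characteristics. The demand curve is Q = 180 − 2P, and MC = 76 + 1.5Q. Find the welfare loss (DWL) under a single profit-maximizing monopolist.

DWL = 1.96

Inverting demand: P = 90 − 0.5Q.
Under competition P = MC: 90 − 0.5Q = 76 + 1.5Q ⇒ Q = 7, P = 86.5.
The monopolist equates marginal revenue to marginal cost: 90 − Q = 76 + 1.5Q, so Q = 5.6. From demand, P = 87.2.
CS = ½·(90 − 86.5)·7 = 12.25; PS = (86.5·7 − 76·7 − ½·1.5·7²) = 36.75; TS = 49.
CS = ½·(90 − 87.2)·5.6 = 7.84; PS = (87.2·5.6 − 76·5.6 − ½·1.5·5.6²) = 39.2; TS = 47.04.
DWL = 49 − 47.04 = 1.96.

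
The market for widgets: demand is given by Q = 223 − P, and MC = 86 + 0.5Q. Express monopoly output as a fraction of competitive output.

Inverting demand: P = 223 − Q.
The monopolist equates marginal revenue to marginal cost: 223 − 2Q = 86 + 0.5Q, so Q = 54.8. From demand, P = 168.2.
Competitive equilibrium sets price equal to marginal cost: 223 − Q = 86 + 0.5Q, so Q = 274/3 and P = 395/3.
Ratio Q_m/Q_c = 54.8/(274/3) = 0.6.

Q_m/Q_c = 0.6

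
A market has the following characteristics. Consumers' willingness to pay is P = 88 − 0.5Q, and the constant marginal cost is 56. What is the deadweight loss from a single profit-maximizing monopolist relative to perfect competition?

Competitive firms price at marginal cost: P = 56, giving Q = 64.
The monopolist equates marginal revenue to marginal cost: 88 − Q = 56, so Q = 32. From demand, P = 72.
DWL is the triangle between Q = 32 and Q = 64: ½·(64 − 32)·(72 − 56) = 256.

DWL = 256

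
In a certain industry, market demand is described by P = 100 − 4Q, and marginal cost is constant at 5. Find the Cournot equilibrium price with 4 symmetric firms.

P = 24

In a 4-firm Cournot equilibrium, symmetry and the first-order condition give q = (100 − 5)/(20) = 4.75. So Q = 19 and P = 24.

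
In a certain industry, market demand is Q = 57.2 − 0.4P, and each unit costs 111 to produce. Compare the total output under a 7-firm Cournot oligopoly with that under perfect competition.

Cournot: Q = 11.2; Competition: Q = 12.8

Inverting demand: P = 143 − 2.5Q.
Cournot with 7 identical firms: the symmetric best-response condition is 143 − 20q = 111. Each firm produces q = 1.6, total output Q = 11.2, price P = 115.
Competitive firms price at marginal cost: P = 111, giving Q = 12.8.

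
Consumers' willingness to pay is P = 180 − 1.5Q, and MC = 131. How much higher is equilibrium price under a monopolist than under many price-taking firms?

Equilibrium price rises by 24.5

Competitive firms price at marginal cost: P = 131, giving Q = 98/3.
The monopolist equates marginal revenue to marginal cost: 180 − 3Q = 131, so Q = 49/3. From demand, P = 155.5.
Change in equilibrium price: 155.5 − 131 = 24.5.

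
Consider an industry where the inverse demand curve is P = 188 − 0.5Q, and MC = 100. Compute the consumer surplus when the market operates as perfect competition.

Under competition P = MC = 100, so Q = (188 − 100)/0.5 = 176.
CS = ½·(188 − 100)·176 = 7744.

CS = 7744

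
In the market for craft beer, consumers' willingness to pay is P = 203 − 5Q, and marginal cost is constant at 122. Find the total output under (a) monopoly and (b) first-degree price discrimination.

The monopolist equates marginal revenue to marginal cost: 203 − 10Q = 122, so Q = 8.1. From demand, P = 162.5.
Under first-degree price discrimination the firm charges each unit its demand price and produces up to where P = MC, i.e. Q = 16.2. Consumer surplus is zero; producer surplus equals total surplus.

Monopoly: Q = 8.1; Perfect PD: Q = 16.2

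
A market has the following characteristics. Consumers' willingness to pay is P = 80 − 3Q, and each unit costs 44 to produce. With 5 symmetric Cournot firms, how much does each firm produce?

In a 5-firm Cournot equilibrium, symmetry and the first-order condition give q = (80 − 44)/(18) = 2. So Q = 10 and P = 50.

q_i = 2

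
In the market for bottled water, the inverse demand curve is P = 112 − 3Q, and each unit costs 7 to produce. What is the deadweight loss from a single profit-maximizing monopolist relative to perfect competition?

Perfect competition: P = MC = 7, so 112 − 3Q = 7 and Q = 35.
The monopolist equates marginal revenue to marginal cost: 112 − 6Q = 7, so Q = 17.5. From demand, P = 59.5.
DWL is the triangle between Q = 17.5 and Q = 35: ½·(35 − 17.5)·(59.5 − 7) = 459.375.

DWL = 459.375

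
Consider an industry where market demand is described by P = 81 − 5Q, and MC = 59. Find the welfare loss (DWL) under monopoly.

DWL = 12.1

Perfect competition: P = MC = 59, so 81 − 5Q = 59 and Q = 4.4.
The monopolist equates marginal revenue to marginal cost: 81 − 10Q = 59, so Q = 2.2. From demand, P = 70.
DWL is the triangle between Q = 2.2 and Q = 4.4: ½·(4.4 − 2.2)·(70 − 59) = 12.1.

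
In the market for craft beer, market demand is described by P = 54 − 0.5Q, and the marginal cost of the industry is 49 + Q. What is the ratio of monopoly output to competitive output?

Monopoly sets MR = MC: 54 − Q = 49 + Q ⇒ Q = 2.5, P = 54 − 0.5·2.5 = 52.75.
Competitive equilibrium sets price equal to marginal cost: 54 − 0.5Q = 49 + Q, so Q = 10/3 and P = 157/3.
Ratio Q_m/Q_c = 2.5/(10/3) = 0.75.

Q_m/Q_c = 0.75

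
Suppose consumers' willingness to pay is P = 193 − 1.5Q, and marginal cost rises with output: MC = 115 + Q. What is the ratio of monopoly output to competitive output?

Q_m/Q_c = 0.625

A monopolist chooses Q where MR = MC. MR = 193 − 3Q; setting this equal to 115 + Q gives Q = 19.5 and P = 163.75.
Under competition P = MC: 193 − 1.5Q = 115 + Q ⇒ Q = 31.2, P = 146.2.
Ratio Q_m/Q_c = 19.5/31.2 = 0.625.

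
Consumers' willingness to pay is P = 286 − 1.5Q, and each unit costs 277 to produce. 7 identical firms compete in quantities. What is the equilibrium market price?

P = 278.125

With 7 symmetric Cournot firms, each firm's FOC gives 286 − 12q = 277, so q = 0.75, Q = 7·0.75 = 5.25, and P = 278.125.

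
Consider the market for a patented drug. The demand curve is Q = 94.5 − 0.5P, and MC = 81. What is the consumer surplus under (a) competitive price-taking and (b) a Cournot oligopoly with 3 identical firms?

Inverting demand: P = 189 − 2Q.
Perfect competition: P = MC = 81, so 189 − 2Q = 81 and Q = 54.
CS = ½·(189 − 81)·54 = 2916.
With 3 symmetric Cournot firms, each firm's FOC gives 189 − 8q = 81, so q = 13.5, Q = 3·13.5 = 40.5, and P = 108.
CS = ½·(189 − 108)·40.5 = 1640.25.

Competition: CS = 2916; Cournot: CS = 1640.25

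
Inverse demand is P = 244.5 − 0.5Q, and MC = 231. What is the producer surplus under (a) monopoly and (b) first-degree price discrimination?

Monopoly sets MR = MC: 244.5 − Q = 231 ⇒ Q = 13.5, P = 244.5 − 0.5·13.5 = 237.75.
PS = (237.75 − 231)·13.5 = 91.125.
Under first-degree price discrimination the firm charges each unit its demand price and produces up to where P = MC, i.e. Q = 27. Consumer surplus is zero; producer surplus equals total surplus.
PS = ½·(244.5 − 231)·27 = 182.25.

Monopoly: PS = 91.125; Perfect PD: PS = 182.25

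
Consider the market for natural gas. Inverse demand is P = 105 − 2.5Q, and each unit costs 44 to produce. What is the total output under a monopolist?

Q = 12.2

A monopolist chooses Q where MR = MC. MR = 105 − 5Q; setting this equal to 44 gives Q = 12.2 and P = 74.5.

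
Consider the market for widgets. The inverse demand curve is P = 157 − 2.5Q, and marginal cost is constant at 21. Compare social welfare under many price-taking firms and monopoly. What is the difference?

Social welfare falls by 924.8

Competitive firms price at marginal cost: P = 21, giving Q = 54.4.
CS = ½·(157 − 21)·54.4 = 3699.2; PS = (21 − 21)·54.4 = 0; TS = 3699.2.
A monopolist chooses Q where MR = MC. MR = 157 − 5Q; setting this equal to 21 gives Q = 27.2 and P = 89.
CS = ½·(157 − 89)·27.2 = 924.8; PS = (89 − 21)·27.2 = 1849.6; TS = 2774.4.
Change in social welfare: 2774.4 − 3699.2 = −924.8.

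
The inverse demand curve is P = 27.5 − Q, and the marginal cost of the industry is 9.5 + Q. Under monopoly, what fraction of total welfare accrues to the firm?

Monopoly sets MR = MC: 27.5 − 2Q = 9.5 + Q ⇒ Q = 6, P = 27.5 − 6 = 21.5.
CS = ½·(27.5 − 21.5)·6 = 18.
PS = P·Q − VC(Q) = 21.5·6 − (9.5·6 + ½·1·6²) = 54.
Share captured = PS/TS = 54/72 = 0.75.

PS/TS = 0.75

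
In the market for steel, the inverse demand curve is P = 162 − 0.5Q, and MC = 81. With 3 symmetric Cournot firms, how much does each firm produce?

q_i = 40.5

In a 3-firm Cournot equilibrium, symmetry and the first-order condition give q = (162 − 81)/(2) = 40.5. So Q = 121.5 and P = 101.25.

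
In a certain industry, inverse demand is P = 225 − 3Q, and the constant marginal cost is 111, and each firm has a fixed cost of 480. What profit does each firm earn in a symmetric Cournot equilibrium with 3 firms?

π_i = −209.25

Cournot with 3 identical firms: the symmetric best-response condition is 225 − 12q = 111. Each firm produces q = 9.5, total output Q = 28.5, price P = 139.5.
Each firm's profit = (139.5 − 111)·9.5 − 480 = −209.25.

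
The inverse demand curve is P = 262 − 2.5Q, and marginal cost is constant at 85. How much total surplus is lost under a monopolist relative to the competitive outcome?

DWL = 1566.45

Under competition P = MC = 85, so Q = (262 − 85)/2.5 = 70.8.
The monopolist equates marginal revenue to marginal cost: 262 − 5Q = 85, so Q = 35.4. From demand, P = 173.5.
DWL is the triangle between Q = 35.4 and Q = 70.8: ½·(70.8 − 35.4)·(173.5 − 85) = 1566.45.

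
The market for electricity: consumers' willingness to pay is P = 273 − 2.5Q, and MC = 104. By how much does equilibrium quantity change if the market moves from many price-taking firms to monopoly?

Q falls by 33.8

Perfect competition: P = MC = 104, so 273 − 2.5Q = 104 and Q = 67.6.
A monopolist chooses Q where MR = MC. MR = 273 − 5Q; setting this equal to 104 gives Q = 33.8 and P = 188.5.
Change in equilibrium quantity: 33.8 − 67.6 = −33.8.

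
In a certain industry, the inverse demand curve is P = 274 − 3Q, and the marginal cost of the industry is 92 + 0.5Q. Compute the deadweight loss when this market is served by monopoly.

DWL = 1008

Under competition P = MC: 274 − 3Q = 92 + 0.5Q ⇒ Q = 52, P = 118.
Monopoly sets MR = MC: 274 − 6Q = 92 + 0.5Q ⇒ Q = 28, P = 274 − 3·28 = 190.
CS = ½·(274 − 118)·52 = 4056; PS = (118·52 − 92·52 − ½·0.5·52²) = 676; TS = 4732.
CS = ½·(274 − 190)·28 = 1176; PS = (190·28 − 92·28 − ½·0.5·28²) = 2548; TS = 3724.
DWL = 4732 − 3724 = 1008.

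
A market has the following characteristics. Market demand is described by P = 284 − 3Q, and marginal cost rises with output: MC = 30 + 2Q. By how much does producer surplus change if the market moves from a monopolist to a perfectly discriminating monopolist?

The monopolist equates marginal revenue to marginal cost: 284 − 6Q = 30 + 2Q, so Q = 31.75. From demand, P = 188.75.
PS = P·Q − VC(Q) = 188.75·31.75 − (30·31.75 + ½·2·31.75²) = 4032.25.
With perfect price discrimination, output is the efficient level Q = 50.8 (where demand meets MC), but every buyer pays their willingness to pay: CS = 0 and PS = total surplus.
PS = ½·(284 − 30)·50.8 = 6451.6.
Change in producer surplus: 6451.6 − 4032.25 = 2419.35.

PS rises by 2419.35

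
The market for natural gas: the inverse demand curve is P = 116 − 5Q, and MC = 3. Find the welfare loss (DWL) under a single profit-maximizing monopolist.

DWL = 319.225

Perfect competition: P = MC = 3, so 116 − 5Q = 3 and Q = 22.6.
The monopolist equates marginal revenue to marginal cost: 116 − 10Q = 3, so Q = 11.3. From demand, P = 59.5.
DWL is the triangle between Q = 11.3 and Q = 22.6: ½·(22.6 − 11.3)·(59.5 − 3) = 319.225.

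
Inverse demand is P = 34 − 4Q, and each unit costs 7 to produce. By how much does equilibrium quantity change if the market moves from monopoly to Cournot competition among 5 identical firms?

Q rises by 2.25

The monopolist equates marginal revenue to marginal cost: 34 − 8Q = 7, so Q = 3.375. From demand, P = 20.5.
Cournot with 5 identical firms: the symmetric best-response condition is 34 − 24q = 7. Each firm produces q = 1.125, total output Q = 5.625, price P = 11.5.
Change in equilibrium quantity: 5.625 − 3.375 = 2.25.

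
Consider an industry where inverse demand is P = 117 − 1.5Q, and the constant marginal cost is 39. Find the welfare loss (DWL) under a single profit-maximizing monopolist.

DWL = 507

Perfect competition: P = MC = 39, so 117 − 1.5Q = 39 and Q = 52.
A monopolist chooses Q where MR = MC. MR = 117 − 3Q; setting this equal to 39 gives Q = 26 and P = 78.
DWL is the triangle between Q = 26 and Q = 52: ½·(52 − 26)·(78 − 39) = 507.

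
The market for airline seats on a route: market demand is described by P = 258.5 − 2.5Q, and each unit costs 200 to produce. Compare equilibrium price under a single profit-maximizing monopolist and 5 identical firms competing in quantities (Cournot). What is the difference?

The monopolist equates marginal revenue to marginal cost: 258.5 − 5Q = 200, so Q = 11.7. From demand, P = 229.25.
In a 5-firm Cournot equilibrium, symmetry and the first-order condition give q = (258.5 − 200)/(15) = 3.9. So Q = 19.5 and P = 209.75.
Change in equilibrium price: 209.75 − 229.25 = −19.5.

Equilibrium price falls by 19.5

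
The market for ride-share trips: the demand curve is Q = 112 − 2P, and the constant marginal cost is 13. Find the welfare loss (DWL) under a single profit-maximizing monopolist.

Inverting demand: P = 56 − 0.5Q.
Competitive firms price at marginal cost: P = 13, giving Q = 86.
A monopolist chooses Q where MR = MC. MR = 56 − Q; setting this equal to 13 gives Q = 43 and P = 34.5.
DWL is the triangle between Q = 43 and Q = 86: ½·(86 − 43)·(34.5 − 13) = 462.25.

DWL = 462.25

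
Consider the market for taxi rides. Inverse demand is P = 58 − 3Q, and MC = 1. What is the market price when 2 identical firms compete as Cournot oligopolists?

P = 20

With 2 symmetric Cournot firms, each firm's FOC gives 58 − 9q = 1, so q = 19/3, Q = 2·19/3 = 38/3, and P = 20.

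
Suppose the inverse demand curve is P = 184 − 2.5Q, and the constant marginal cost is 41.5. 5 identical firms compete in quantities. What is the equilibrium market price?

P = 65.25

Cournot with 5 identical firms: the symmetric best-response condition is 184 − 15q = 41.5. Each firm produces q = 9.5, total output Q = 47.5, price P = 65.25.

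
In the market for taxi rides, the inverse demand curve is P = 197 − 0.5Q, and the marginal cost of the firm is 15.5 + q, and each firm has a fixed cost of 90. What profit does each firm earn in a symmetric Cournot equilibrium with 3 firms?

Cournot with 3 identical firms: the symmetric best-response condition is 197 − 2q = 15.5 + q. Each firm produces q = 60.5, total output Q = 181.5, price P = 106.25.
Each firm's profit = 106.25·60.5 − (15.5·60.5 + ½·1·60.5²) − 90 = 3570.25.

π_i = 3570.25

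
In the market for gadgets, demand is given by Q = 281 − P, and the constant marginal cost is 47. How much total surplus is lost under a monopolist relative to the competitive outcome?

Inverting demand: P = 281 − Q.
Competitive firms price at marginal cost: P = 47, giving Q = 234.
A monopolist chooses Q where MR = MC. MR = 281 − 2Q; setting this equal to 47 gives Q = 117 and P = 164.
DWL is the triangle between Q = 117 and Q = 234: ½·(234 − 117)·(164 − 47) = 6844.5.

DWL = 6844.5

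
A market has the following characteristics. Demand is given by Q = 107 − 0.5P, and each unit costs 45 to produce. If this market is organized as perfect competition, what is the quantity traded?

Q = 84.5

Inverting demand: P = 214 − 2Q.
Perfect competition: P = MC = 45, so 214 − 2Q = 45 and Q = 84.5.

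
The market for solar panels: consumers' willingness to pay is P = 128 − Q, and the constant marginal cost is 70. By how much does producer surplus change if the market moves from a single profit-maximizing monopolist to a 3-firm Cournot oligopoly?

Monopoly sets MR = MC: 128 − 2Q = 70 ⇒ Q = 29, P = 128 − 29 = 99.
PS = (99 − 70)·29 = 841.
In a 3-firm Cournot equilibrium, symmetry and the first-order condition give q = (128 − 70)/(4) = 14.5. So Q = 43.5 and P = 84.5.
PS = (84.5 − 70)·43.5 = 630.75.
Change in producer surplus: 630.75 − 841 = −210.25.

PS falls by 210.25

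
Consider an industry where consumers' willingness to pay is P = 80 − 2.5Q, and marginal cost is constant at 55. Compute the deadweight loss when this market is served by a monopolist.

Competitive firms price at marginal cost: P = 55, giving Q = 10.
Monopoly sets MR = MC: 80 − 5Q = 55 ⇒ Q = 5, P = 80 − 2.5·5 = 67.5.
DWL is the triangle between Q = 5 and Q = 10: ½·(10 − 5)·(67.5 − 55) = 31.25.

DWL = 31.25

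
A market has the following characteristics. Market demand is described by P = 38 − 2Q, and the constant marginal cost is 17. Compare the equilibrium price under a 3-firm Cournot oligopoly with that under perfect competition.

Cournot: P = 22.25; Competition: P = 17

Cournot with 3 identical firms: the symmetric best-response condition is 38 − 8q = 17. Each firm produces q = 2.625, total output Q = 7.875, price P = 22.25.
Under competition P = MC = 17, so Q = (38 − 17)/2 = 10.5.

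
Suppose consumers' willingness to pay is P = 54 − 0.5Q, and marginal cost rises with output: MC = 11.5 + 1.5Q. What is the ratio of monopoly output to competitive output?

The monopolist equates marginal revenue to marginal cost: 54 − Q = 11.5 + 1.5Q, so Q = 17. From demand, P = 45.5.
Competitive equilibrium sets price equal to marginal cost: 54 − 0.5Q = 11.5 + 1.5Q, so Q = 21.25 and P = 43.375.
Ratio Q_m/Q_c = 17/21.25 = 0.8.

Q_m/Q_c = 0.8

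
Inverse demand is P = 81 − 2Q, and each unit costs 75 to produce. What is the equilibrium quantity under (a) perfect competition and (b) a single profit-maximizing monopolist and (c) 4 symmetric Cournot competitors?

Competitive firms price at marginal cost: P = 75, giving Q = 3.
The monopolist equates marginal revenue to marginal cost: 81 − 4Q = 75, so Q = 1.5. From demand, P = 78.
In a 4-firm Cournot equilibrium, symmetry and the first-order condition give q = (81 − 75)/(10) = 0.6. So Q = 2.4 and P = 76.2.

Competition: Q = 3; Monopoly: Q = 1.5; Cournot: Q = 2.4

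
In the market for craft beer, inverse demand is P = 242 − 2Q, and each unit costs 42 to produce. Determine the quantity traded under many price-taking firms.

Competitive firms price at marginal cost: P = 42, giving Q = 100.

Q = 100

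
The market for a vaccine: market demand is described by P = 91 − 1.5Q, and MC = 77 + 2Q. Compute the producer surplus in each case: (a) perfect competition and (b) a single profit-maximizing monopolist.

Competition: PS = 16; Monopoly: PS = 19.6

Competitive equilibrium sets price equal to marginal cost: 91 − 1.5Q = 77 + 2Q, so Q = 4 and P = 85.
PS = P·Q − VC(Q) = 85·4 − (77·4 + ½·2·4²) = 16.
Monopoly sets MR = MC: 91 − 3Q = 77 + 2Q ⇒ Q = 2.8, P = 91 − 1.5·2.8 = 86.8.
PS = P·Q − VC(Q) = 86.8·2.8 − (77·2.8 + ½·2·2.8²) = 19.6.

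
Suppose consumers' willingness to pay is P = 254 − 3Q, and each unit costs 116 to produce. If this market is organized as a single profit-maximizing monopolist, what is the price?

P = 185

Monopoly sets MR = MC: 254 − 6Q = 116 ⇒ Q = 23, P = 254 − 3·23 = 185.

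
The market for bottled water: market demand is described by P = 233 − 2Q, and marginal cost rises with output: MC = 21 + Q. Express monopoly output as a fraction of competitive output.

Q_m/Q_c = 0.6

The monopolist equates marginal revenue to marginal cost: 233 − 4Q = 21 + Q, so Q = 42.4. From demand, P = 148.2.
Competitive equilibrium sets price equal to marginal cost: 233 − 2Q = 21 + Q, so Q = 212/3 and P = 275/3.
Ratio Q_m/Q_c = 42.4/(212/3) = 0.6.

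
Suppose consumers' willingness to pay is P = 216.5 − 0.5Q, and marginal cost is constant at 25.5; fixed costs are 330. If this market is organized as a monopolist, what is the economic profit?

Profit = 17910.5

Monopoly sets MR = MC: 216.5 − Q = 25.5 ⇒ Q = 191, P = 216.5 − 0.5·191 = 121.
Profit = (121 − 25.5)·191 − 330 = 17910.5.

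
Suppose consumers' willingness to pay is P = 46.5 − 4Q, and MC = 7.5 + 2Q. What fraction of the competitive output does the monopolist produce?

Q_m/Q_c = 0.6

Monopoly sets MR = MC: 46.5 − 8Q = 7.5 + 2Q ⇒ Q = 3.9, P = 46.5 − 4·3.9 = 30.9.
Under competition P = MC: 46.5 − 4Q = 7.5 + 2Q ⇒ Q = 6.5, P = 20.5.
Ratio Q_m/Q_c = 3.9/6.5 = 0.6.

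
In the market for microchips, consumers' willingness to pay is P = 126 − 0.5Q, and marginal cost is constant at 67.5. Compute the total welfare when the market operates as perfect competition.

TS = 3422.25

Perfect competition: P = MC = 67.5, so 126 − 0.5Q = 67.5 and Q = 117.
CS = ½·(126 − 67.5)·117 = 3422.25; PS = (67.5 − 67.5)·117 = 0; TS = 3422.25.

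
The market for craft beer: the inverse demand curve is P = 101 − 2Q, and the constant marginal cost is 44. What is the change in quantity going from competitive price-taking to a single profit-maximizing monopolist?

Perfect competition: P = MC = 44, so 101 − 2Q = 44 and Q = 28.5.
A monopolist chooses Q where MR = MC. MR = 101 − 4Q; setting this equal to 44 gives Q = 14.25 and P = 72.5.
Change in quantity: 14.25 − 28.5 = −14.25.

Quantity falls by 14.25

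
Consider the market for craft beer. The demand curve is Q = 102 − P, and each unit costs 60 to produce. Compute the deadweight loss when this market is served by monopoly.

DWL = 220.5

Inverting demand: P = 102 − Q.
Under competition P = MC = 60, so Q = (102 − 60)/1 = 42.
The monopolist equates marginal revenue to marginal cost: 102 − 2Q = 60, so Q = 21. From demand, P = 81.
DWL is the triangle between Q = 21 and Q = 42: ½·(42 − 21)·(81 − 60) = 220.5.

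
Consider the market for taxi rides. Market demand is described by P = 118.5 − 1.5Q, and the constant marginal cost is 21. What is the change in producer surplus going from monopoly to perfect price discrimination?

The monopolist equates marginal revenue to marginal cost: 118.5 − 3Q = 21, so Q = 32.5. From demand, P = 69.75.
PS = (69.75 − 21)·32.5 = 1584.375.
With perfect price discrimination, output is the efficient level Q = 65 (where demand meets MC), but every buyer pays their willingness to pay: CS = 0 and PS = total surplus.
PS = ½·(118.5 − 21)·65 = 3168.75.
Change in producer surplus: 3168.75 − 1584.375 = 1584.375.

PS rises by 1584.375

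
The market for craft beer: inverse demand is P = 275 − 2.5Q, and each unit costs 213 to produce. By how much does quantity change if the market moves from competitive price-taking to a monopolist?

Under competition P = MC = 213, so Q = (275 − 213)/2.5 = 24.8.
Monopoly sets MR = MC: 275 − 5Q = 213 ⇒ Q = 12.4, P = 275 − 2.5·12.4 = 244.
Change in quantity: 12.4 − 24.8 = −12.4.

Quantity falls by 12.4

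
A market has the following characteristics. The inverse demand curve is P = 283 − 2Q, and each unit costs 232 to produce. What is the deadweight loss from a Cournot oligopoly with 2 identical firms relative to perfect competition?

Competitive firms price at marginal cost: P = 232, giving Q = 25.5.
Cournot with 2 identical firms: the symmetric best-response condition is 283 − 6q = 232. Each firm produces q = 8.5, total output Q = 17, price P = 249.
DWL is the triangle between Q = 17 and Q = 25.5: ½·(25.5 − 17)·(249 − 232) = 72.25.

DWL = 72.25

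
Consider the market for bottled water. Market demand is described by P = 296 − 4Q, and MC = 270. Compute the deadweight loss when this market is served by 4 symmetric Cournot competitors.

Competitive firms price at marginal cost: P = 270, giving Q = 6.5.
With 4 symmetric Cournot firms, each firm's FOC gives 296 − 20q = 270, so q = 1.3, Q = 4·1.3 = 5.2, and P = 275.2.
DWL is the triangle between Q = 5.2 and Q = 6.5: ½·(6.5 − 5.2)·(275.2 − 270) = 3.38.

DWL = 3.38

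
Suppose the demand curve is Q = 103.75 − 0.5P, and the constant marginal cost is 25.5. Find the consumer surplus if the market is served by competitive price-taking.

CS = 8281

Inverting demand: P = 207.5 − 2Q.
Competitive firms price at marginal cost: P = 25.5, giving Q = 91.
CS = ½·(207.5 − 25.5)·91 = 8281.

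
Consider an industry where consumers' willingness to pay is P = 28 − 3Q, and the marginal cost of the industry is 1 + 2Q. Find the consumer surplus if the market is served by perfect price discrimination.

CS = 0

Under first-degree price discrimination the firm charges each unit its demand price and produces up to where P = MC, i.e. Q = 5.4. Consumer surplus is zero; producer surplus equals total surplus.
CS = 0.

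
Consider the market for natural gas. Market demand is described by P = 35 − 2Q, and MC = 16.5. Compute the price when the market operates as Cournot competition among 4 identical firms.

P = 20.2

In a 4-firm Cournot equilibrium, symmetry and the first-order condition give q = (35 − 16.5)/(10) = 1.85. So Q = 7.4 and P = 20.2.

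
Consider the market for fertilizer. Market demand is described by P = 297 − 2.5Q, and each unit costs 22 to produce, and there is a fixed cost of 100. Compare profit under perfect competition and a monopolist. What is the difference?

π rises by 7562.5

Competitive firms price at marginal cost: P = 22, giving Q = 110.
Profit = (22 − 22)·110 − 100 = −100.
The monopolist equates marginal revenue to marginal cost: 297 − 5Q = 22, so Q = 55. From demand, P = 159.5.
Profit = (159.5 − 22)·55 − 100 = 7462.5.
Change in profit: 7462.5 − −100 = 7562.5.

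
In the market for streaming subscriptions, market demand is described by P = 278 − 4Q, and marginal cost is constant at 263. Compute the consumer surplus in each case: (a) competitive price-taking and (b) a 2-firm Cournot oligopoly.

Perfect competition: P = MC = 263, so 278 − 4Q = 263 and Q = 3.75.
CS = ½·(278 − 263)·3.75 = 28.125.
With 2 symmetric Cournot firms, each firm's FOC gives 278 − 12q = 263, so q = 1.25, Q = 2·1.25 = 2.5, and P = 268.
CS = ½·(278 − 268)·2.5 = 12.5.

Competition: CS = 28.125; Cournot: CS = 12.5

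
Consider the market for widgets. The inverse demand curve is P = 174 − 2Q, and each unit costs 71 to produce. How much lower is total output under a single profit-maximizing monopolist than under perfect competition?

Under competition P = MC = 71, so Q = (174 − 71)/2 = 51.5.
A monopolist chooses Q where MR = MC. MR = 174 − 4Q; setting this equal to 71 gives Q = 25.75 and P = 122.5.
Change in total output: 25.75 − 51.5 = −25.75.

Q falls by 25.75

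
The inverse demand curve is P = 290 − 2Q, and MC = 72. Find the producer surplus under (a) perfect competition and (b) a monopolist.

Under competition P = MC = 72, so Q = (290 − 72)/2 = 109.
PS = (72 − 72)·109 = 0.
Monopoly sets MR = MC: 290 − 4Q = 72 ⇒ Q = 54.5, P = 290 − 2·54.5 = 181.
PS = (181 − 72)·54.5 = 5940.5.

Competition: PS = 0; Monopoly: PS = 5940.5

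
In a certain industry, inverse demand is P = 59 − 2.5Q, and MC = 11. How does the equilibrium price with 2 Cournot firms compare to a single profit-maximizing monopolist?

Cournot: P = 27; Monopoly: P = 35

In a 2-firm Cournot equilibrium, symmetry and the first-order condition give q = (59 − 11)/(7.5) = 6.4. So Q = 12.8 and P = 27.
A monopolist chooses Q where MR = MC. MR = 59 − 5Q; setting this equal to 11 gives Q = 9.6 and P = 35.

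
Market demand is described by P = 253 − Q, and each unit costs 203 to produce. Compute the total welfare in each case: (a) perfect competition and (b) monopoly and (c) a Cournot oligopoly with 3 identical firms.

Competition: TS = 1250; Monopoly: TS = 937.5; Cournot: TS = 1171.875

Under competition P = MC = 203, so Q = (253 − 203)/1 = 50.
CS = ½·(253 − 203)·50 = 1250; PS = (203 − 203)·50 = 0; TS = 1250.
The monopolist equates marginal revenue to marginal cost: 253 − 2Q = 203, so Q = 25. From demand, P = 228.
CS = ½·(253 − 228)·25 = 312.5; PS = (228 − 203)·25 = 625; TS = 937.5.
In a 3-firm Cournot equilibrium, symmetry and the first-order condition give q = (253 − 203)/(4) = 12.5. So Q = 37.5 and P = 215.5.
CS = ½·(253 − 215.5)·37.5 = 703.125; PS = (215.5 − 203)·37.5 = 468.75; TS = 1171.875.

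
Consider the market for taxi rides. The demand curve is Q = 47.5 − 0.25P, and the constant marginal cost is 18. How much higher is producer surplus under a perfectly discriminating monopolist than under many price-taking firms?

Inverting demand: P = 190 − 4Q.
Perfect competition: P = MC = 18, so 190 − 4Q = 18 and Q = 43.
PS = (18 − 18)·43 = 0.
Under first-degree price discrimination the firm charges each unit its demand price and produces up to where P = MC, i.e. Q = 43. Consumer surplus is zero; producer surplus equals total surplus.
PS = ½·(190 − 18)·43 = 3698.
Change in producer surplus: 3698 − 0 = 3698.

PS rises by 3698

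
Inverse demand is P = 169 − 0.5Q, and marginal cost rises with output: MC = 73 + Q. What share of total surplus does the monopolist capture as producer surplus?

PS/TS = 0.8

Monopoly sets MR = MC: 169 − Q = 73 + Q ⇒ Q = 48, P = 169 − 0.5·48 = 145.
CS = ½·(169 − 145)·48 = 576.
PS = P·Q − VC(Q) = 145·48 − (73·48 + ½·1·48²) = 2304.
Share captured = PS/TS = 2304/2880 = 0.8.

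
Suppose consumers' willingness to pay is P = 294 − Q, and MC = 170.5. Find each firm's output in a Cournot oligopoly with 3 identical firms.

q_i = 30.875

Cournot with 3 identical firms: the symmetric best-response condition is 294 − 4q = 170.5. Each firm produces q = 30.875, total output Q = 92.625, price P = 201.375.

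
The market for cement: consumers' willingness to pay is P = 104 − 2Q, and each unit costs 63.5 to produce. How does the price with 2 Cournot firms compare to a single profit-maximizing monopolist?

Cournot: P = 77; Monopoly: P = 83.75

In a 2-firm Cournot equilibrium, symmetry and the first-order condition give q = (104 − 63.5)/(6) = 6.75. So Q = 13.5 and P = 77.
Monopoly sets MR = MC: 104 − 4Q = 63.5 ⇒ Q = 10.125, P = 104 − 2·10.125 = 83.75.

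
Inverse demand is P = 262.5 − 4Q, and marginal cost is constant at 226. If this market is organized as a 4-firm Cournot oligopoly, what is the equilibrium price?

P = 233.3

In a 4-firm Cournot equilibrium, symmetry and the first-order condition give q = (262.5 − 226)/(20) = 1.825. So Q = 7.3 and P = 233.3.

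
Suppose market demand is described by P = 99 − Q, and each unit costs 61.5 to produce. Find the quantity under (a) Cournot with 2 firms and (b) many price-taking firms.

Cournot: Q = 25; Competition: Q = 37.5

In a 2-firm Cournot equilibrium, symmetry and the first-order condition give q = (99 − 61.5)/(3) = 12.5. So Q = 25 and P = 74.
Competitive firms price at marginal cost: P = 61.5, giving Q = 37.5.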